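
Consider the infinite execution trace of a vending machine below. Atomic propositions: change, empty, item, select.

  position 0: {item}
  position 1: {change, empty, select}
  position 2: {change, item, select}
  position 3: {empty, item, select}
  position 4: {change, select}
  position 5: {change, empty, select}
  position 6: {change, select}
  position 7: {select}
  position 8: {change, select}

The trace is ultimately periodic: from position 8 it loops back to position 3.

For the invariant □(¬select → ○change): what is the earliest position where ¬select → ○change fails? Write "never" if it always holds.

never

¬select → ○change holds at every position 0..8, and those are all the positions the trace ever visits, so the invariant □(¬select → ○change) is never violated.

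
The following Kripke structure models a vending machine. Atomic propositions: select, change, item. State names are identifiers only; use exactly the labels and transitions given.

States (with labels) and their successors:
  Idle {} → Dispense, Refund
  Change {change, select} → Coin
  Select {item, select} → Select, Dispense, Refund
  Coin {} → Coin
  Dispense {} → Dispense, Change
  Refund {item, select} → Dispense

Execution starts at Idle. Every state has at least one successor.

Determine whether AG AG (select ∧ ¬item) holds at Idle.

Does not hold

States satisfying AG (select ∧ ¬item): ∅.
States satisfying AG AG (select ∧ ¬item): ∅.
Change is reachable from Idle and violates AG (select ∧ ¬item), so AG fails at Idle.
Idle ∉ Sat(AG AG (select ∧ ¬item)).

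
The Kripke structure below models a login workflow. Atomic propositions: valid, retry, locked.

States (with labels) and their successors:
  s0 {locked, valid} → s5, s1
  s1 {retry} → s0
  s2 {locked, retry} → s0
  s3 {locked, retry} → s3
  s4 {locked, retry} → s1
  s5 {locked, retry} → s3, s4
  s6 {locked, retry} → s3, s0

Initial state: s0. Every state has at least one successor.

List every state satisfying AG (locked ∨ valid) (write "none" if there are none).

States satisfying locked ∨ valid: {s0, s2, s3, s4, s5, s6}.
States satisfying AG (locked ∨ valid): {s3}.

{s3}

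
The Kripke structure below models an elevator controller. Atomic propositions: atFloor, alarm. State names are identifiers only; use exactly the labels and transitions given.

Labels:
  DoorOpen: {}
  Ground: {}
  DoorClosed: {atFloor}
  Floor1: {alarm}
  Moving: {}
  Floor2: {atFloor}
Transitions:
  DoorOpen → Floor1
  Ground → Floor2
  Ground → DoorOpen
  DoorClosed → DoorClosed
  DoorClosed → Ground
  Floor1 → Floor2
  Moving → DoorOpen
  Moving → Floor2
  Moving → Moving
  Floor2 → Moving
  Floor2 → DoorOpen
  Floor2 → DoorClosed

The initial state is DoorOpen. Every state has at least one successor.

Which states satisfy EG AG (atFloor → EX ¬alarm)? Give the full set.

States satisfying AG (atFloor → EX ¬alarm): {DoorOpen, Ground, DoorClosed, Floor1, Moving, Floor2}.
States satisfying EG AG (atFloor → EX ¬alarm): {DoorOpen, Ground, DoorClosed, Floor1, Moving, Floor2}.

{DoorOpen, Ground, DoorClosed, Floor1, Moving, Floor2}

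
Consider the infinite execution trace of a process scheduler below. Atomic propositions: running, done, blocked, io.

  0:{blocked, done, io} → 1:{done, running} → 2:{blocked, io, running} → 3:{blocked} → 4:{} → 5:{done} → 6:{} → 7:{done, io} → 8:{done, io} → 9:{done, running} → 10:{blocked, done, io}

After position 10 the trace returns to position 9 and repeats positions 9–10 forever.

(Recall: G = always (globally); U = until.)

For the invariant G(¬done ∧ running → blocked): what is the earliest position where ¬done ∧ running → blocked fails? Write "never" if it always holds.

never

¬done ∧ running → blocked holds at every position 0..10, and those are all the positions the trace ever visits, so the invariant G(¬done ∧ running → blocked) is never violated.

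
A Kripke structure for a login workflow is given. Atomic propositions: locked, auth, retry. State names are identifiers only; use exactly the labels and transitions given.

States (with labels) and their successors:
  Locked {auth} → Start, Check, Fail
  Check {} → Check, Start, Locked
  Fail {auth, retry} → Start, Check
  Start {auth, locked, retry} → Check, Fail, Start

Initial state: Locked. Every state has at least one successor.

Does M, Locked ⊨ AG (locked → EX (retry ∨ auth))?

States satisfying locked → EX (retry ∨ auth): {Locked, Check, Fail, Start}.
States satisfying AG (locked → EX (retry ∨ auth)): {Locked, Check, Fail, Start}.
Every state reachable from Locked satisfies locked → EX (retry ∨ auth).
Locked ∈ Sat(AG (locked → EX (retry ∨ auth))).

Holds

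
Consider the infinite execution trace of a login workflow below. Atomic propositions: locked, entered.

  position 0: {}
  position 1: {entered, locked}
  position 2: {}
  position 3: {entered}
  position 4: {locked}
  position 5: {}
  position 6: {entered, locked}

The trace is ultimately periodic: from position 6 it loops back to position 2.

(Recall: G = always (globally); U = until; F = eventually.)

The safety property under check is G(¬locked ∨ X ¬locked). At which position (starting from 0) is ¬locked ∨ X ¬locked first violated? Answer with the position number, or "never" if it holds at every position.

never

¬locked ∨ X ¬locked holds at every position 0..6, and those are all the positions the trace ever visits, so the invariant G(¬locked ∨ X ¬locked) is never violated.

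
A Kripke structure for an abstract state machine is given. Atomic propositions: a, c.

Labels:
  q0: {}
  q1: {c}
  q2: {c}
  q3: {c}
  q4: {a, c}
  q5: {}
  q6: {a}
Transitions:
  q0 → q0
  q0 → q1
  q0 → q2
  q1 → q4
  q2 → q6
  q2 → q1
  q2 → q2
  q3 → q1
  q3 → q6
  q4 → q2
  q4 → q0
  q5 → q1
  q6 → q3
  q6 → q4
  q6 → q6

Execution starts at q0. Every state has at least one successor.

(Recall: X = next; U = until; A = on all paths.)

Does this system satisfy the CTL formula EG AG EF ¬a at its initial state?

Satisfied

States satisfying AG EF ¬a: {q0, q1, q2, q3, q4, q5, q6}.
States satisfying EG AG EF ¬a: {q0, q1, q2, q3, q4, q5, q6}.
q0 ∈ Sat(EG AG EF ¬a).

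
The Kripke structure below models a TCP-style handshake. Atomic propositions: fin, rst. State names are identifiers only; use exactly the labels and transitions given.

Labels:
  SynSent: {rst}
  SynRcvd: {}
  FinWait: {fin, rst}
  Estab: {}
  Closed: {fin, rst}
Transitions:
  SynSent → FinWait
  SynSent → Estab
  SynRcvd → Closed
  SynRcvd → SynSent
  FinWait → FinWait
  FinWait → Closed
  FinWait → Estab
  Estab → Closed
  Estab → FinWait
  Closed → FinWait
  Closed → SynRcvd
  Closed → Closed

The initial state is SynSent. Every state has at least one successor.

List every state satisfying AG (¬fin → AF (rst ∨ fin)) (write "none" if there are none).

States satisfying ¬fin → AF (rst ∨ fin): {SynSent, SynRcvd, FinWait, Estab, Closed}.
States satisfying AG (¬fin → AF (rst ∨ fin)): {SynSent, SynRcvd, FinWait, Estab, Closed}.

{SynSent, SynRcvd, FinWait, Estab, Closed}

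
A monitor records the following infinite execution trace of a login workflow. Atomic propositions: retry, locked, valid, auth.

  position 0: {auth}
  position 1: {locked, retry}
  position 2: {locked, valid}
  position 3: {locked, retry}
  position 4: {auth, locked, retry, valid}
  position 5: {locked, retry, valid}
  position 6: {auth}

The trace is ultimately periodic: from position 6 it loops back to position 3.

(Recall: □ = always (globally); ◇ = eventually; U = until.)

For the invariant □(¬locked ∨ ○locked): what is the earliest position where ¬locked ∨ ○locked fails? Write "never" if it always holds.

5

Check ¬locked ∨ ○locked at each position in order: 0 ✓, 1 ✓, 2 ✓, 3 ✓, 4 ✓.
At position 5 the labels are {locked, retry, valid} and the next position 6 has {auth}, so ¬locked ∨ ○locked is false there. This is the first violation.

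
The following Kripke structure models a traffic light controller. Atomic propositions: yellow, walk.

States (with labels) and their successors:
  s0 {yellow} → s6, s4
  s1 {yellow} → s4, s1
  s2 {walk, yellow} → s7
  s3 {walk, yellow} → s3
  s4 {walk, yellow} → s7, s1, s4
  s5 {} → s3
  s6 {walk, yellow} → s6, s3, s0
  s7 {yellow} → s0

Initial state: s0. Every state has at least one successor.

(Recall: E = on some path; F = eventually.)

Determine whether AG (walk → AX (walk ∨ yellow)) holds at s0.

Holds

States satisfying walk → AX (walk ∨ yellow): {s0, s1, s2, s3, s4, s5, s6, s7}.
States satisfying AG (walk → AX (walk ∨ yellow)): {s0, s1, s2, s3, s4, s5, s6, s7}.
Every state reachable from s0 satisfies walk → AX (walk ∨ yellow).
s0 ∈ Sat(AG (walk → AX (walk ∨ yellow))).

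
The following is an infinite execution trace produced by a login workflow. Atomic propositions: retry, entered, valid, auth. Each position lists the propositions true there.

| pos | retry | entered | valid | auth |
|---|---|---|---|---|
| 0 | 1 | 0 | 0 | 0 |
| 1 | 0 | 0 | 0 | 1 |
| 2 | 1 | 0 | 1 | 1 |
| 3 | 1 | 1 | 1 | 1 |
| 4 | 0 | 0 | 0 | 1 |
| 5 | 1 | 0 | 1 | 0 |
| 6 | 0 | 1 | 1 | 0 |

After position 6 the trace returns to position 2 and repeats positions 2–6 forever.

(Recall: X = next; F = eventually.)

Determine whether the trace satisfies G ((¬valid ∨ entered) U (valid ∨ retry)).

Yes

(¬valid ∨ entered) U (valid ∨ retry) holds at every position 0..6, and those are all positions ever visited, so G ((¬valid ∨ entered) U (valid ∨ retry)) holds.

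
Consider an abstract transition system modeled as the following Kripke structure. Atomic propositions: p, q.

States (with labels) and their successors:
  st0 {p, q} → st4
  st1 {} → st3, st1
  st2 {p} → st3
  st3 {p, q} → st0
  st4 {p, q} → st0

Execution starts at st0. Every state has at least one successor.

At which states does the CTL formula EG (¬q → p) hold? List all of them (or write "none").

States satisfying ¬q → p: {st0, st2, st3, st4}.
States satisfying EG (¬q → p): {st0, st2, st3, st4}.

{st0, st2, st3, st4}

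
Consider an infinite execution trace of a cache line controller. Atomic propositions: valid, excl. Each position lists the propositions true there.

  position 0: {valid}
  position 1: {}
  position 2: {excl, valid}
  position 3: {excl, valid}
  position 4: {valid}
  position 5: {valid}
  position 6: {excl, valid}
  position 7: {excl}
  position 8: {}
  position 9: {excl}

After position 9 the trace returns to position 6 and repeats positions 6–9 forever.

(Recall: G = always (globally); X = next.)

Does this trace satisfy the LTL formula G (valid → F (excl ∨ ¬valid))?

Holds

valid → F (excl ∨ ¬valid) holds at every position 0..9, and those are all positions ever visited, so G (valid → F (excl ∨ ¬valid)) holds.
Positions where valid holds: 0, 2, 3, 4, 5, 6.
Check F (excl ∨ ¬valid) at each: 0→ok, 2→ok, 3→ok, 4→ok, 5→ok, 6→ok.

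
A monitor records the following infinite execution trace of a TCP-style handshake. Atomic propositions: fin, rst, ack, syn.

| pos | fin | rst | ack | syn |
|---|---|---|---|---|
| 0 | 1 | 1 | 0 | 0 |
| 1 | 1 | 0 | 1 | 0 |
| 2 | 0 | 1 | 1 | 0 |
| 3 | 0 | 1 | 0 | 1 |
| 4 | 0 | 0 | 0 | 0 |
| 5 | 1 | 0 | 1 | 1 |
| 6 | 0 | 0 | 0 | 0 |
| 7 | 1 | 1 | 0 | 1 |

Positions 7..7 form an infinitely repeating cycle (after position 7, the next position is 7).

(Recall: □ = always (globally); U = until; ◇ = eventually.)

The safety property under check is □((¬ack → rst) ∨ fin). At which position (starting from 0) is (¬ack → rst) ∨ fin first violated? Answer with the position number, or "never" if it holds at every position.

4

Check (¬ack → rst) ∨ fin at each position in order: 0 ✓, 1 ✓, 2 ✓, 3 ✓.
At position 4 the labels are {}, so (¬ack → rst) ∨ fin is false there. This is the first violation.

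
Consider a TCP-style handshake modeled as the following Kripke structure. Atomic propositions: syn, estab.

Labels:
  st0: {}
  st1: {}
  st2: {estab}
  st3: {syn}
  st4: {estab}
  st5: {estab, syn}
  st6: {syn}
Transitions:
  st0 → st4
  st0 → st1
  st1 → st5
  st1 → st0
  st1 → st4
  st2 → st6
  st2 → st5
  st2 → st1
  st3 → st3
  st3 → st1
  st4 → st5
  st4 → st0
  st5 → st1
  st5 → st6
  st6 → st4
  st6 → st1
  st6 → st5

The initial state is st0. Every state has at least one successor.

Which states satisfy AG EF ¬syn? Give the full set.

States satisfying EF ¬syn: {st0, st1, st2, st3, st4, st5, st6}.
States satisfying AG EF ¬syn: {st0, st1, st2, st3, st4, st5, st6}.

{st0, st1, st2, st3, st4, st5, st6}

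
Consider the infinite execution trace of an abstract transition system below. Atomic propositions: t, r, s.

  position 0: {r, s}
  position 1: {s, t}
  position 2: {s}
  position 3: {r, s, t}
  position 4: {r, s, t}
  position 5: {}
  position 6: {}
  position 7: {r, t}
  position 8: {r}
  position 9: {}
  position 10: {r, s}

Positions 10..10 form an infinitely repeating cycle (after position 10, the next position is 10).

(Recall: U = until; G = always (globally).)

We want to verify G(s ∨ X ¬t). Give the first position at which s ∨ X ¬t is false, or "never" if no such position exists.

Check s ∨ X ¬t at each position in order: 0 ✓, 1 ✓, 2 ✓, 3 ✓, 4 ✓, 5 ✓.
At position 6 the labels are {} and the next position 7 has {r, t}, so s ∨ X ¬t is false there. This is the first violation.

6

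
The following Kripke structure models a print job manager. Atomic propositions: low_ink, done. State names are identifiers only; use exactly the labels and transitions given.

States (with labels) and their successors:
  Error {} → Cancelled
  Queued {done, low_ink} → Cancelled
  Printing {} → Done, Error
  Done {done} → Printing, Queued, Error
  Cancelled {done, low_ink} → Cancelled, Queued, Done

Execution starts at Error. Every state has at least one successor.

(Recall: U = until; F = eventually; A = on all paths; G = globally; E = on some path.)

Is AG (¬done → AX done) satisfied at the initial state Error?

States satisfying ¬done → AX done: {Error, Queued, Done, Cancelled}.
States satisfying AG (¬done → AX done): ∅.
Printing is reachable from Error and violates ¬done → AX done, so AG fails at Error.
Error ∉ Sat(AG (¬done → AX done)).

Does not hold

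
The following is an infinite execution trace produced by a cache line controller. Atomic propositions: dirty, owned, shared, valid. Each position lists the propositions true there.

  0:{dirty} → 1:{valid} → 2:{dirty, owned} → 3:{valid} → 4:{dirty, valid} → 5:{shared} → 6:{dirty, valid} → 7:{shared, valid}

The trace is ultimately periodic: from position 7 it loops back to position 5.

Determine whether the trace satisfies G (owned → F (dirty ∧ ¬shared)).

Yes

owned → F (dirty ∧ ¬shared) holds at every position 0..7, and those are all positions ever visited, so G (owned → F (dirty ∧ ¬shared)) holds.
Positions where owned holds: 2.
Check F (dirty ∧ ¬shared) at each: 2→ok.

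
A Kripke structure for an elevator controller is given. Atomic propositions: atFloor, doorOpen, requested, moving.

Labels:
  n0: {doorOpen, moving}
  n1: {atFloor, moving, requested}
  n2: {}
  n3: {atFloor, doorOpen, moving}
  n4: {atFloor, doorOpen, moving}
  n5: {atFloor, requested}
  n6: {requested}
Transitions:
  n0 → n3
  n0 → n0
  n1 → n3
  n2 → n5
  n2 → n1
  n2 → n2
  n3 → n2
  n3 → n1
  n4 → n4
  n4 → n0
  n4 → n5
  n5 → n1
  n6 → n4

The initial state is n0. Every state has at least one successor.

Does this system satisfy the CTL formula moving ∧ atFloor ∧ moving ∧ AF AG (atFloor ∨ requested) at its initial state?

States satisfying atFloor ∧ moving: {n1, n3, n4}.
States satisfying moving ∧ atFloor ∧ moving: {n1, n3, n4}.
States satisfying AG (atFloor ∨ requested): ∅.
States satisfying AF AG (atFloor ∨ requested): ∅.
States satisfying moving ∧ atFloor ∧ moving ∧ AF AG (atFloor ∨ requested): ∅.
n0 ∉ Sat(moving ∧ atFloor ∧ moving ∧ AF AG (atFloor ∨ requested)).

No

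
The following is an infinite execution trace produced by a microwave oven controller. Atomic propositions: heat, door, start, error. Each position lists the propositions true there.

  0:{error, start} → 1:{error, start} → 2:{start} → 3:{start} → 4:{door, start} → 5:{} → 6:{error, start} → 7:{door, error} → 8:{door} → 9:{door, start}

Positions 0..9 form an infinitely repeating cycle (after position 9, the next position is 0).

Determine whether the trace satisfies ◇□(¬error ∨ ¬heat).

Satisfied

□(¬error ∨ ¬heat) holds at position 0, which is reachable from 0, so ◇□(¬error ∨ ¬heat) holds.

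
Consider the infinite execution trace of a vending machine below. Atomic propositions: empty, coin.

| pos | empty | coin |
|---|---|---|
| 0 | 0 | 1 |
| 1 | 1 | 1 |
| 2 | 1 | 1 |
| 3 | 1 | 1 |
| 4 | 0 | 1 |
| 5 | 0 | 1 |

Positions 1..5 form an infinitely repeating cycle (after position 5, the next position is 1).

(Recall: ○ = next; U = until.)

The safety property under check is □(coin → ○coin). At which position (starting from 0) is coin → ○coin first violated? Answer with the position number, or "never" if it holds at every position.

never

coin → ○coin holds at every position 0..5, and those are all the positions the trace ever visits, so the invariant □(coin → ○coin) is never violated.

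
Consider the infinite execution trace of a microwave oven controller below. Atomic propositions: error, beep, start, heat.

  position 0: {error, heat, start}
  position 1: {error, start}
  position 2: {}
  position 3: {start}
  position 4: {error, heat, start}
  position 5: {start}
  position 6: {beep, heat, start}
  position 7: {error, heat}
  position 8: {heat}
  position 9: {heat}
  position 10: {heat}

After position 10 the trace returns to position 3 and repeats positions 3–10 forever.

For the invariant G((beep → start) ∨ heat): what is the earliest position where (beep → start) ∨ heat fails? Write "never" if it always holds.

never

(beep → start) ∨ heat holds at every position 0..10, and those are all the positions the trace ever visits, so the invariant G((beep → start) ∨ heat) is never violated.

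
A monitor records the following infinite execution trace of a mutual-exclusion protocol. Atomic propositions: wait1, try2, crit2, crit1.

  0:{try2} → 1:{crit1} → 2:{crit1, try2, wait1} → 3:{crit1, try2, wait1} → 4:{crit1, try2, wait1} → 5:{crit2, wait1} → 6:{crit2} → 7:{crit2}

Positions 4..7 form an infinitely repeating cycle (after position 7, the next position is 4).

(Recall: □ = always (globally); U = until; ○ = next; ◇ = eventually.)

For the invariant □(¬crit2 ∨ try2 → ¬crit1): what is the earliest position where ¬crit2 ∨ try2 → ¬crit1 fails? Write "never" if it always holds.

Check ¬crit2 ∨ try2 → ¬crit1 at each position in order: 0 ✓.
At position 1 the labels are {crit1}, so ¬crit2 ∨ try2 → ¬crit1 is false there. This is the first violation.

1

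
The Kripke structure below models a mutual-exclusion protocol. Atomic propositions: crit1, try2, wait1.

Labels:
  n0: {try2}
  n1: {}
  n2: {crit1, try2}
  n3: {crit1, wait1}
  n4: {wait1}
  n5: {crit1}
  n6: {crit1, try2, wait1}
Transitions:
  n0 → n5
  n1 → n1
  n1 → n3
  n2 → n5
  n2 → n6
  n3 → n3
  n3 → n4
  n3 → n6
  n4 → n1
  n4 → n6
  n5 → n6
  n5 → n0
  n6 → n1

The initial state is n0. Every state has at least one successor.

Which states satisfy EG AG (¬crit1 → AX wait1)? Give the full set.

none

States satisfying AG (¬crit1 → AX wait1): ∅.
States satisfying EG AG (¬crit1 → AX wait1): ∅.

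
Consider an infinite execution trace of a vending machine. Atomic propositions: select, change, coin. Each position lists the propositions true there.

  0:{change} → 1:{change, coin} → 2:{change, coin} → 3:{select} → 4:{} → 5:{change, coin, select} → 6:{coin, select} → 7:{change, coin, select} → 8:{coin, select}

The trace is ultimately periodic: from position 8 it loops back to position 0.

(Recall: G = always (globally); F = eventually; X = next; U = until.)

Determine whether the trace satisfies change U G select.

Does not hold

Walking from position 0: at position 3, G select has not yet held and change fails, so change U G select is false.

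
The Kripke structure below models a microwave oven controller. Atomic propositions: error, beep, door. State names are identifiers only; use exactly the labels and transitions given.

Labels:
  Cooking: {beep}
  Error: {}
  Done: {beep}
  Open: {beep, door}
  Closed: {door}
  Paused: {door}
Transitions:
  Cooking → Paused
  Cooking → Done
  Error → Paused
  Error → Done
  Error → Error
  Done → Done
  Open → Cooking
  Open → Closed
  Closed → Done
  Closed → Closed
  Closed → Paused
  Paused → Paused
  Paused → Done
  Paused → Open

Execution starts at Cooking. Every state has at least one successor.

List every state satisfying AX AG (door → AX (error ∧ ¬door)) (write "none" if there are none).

States satisfying AG (door → AX (error ∧ ¬door)): {Done}.
States satisfying AX AG (door → AX (error ∧ ¬door)): {Done}.

{Done}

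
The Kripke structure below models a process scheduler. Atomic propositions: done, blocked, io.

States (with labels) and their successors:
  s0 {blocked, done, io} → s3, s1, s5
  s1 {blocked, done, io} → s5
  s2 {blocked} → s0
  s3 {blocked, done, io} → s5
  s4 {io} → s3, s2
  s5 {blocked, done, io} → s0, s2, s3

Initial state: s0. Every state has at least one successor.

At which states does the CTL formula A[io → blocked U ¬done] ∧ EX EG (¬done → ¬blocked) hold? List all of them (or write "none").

{s2, s4}

States satisfying io → blocked: {s0, s1, s2, s3, s5}.
States satisfying ¬done: {s2, s4}.
States satisfying A[io → blocked U ¬done]: {s2, s4}.
States satisfying EG (¬done → ¬blocked): {s0, s1, s3, s4, s5}.
States satisfying EX EG (¬done → ¬blocked): {s0, s1, s2, s3, s4, s5}.
States satisfying A[io → blocked U ¬done] ∧ EX EG (¬done → ¬blocked): {s2, s4}.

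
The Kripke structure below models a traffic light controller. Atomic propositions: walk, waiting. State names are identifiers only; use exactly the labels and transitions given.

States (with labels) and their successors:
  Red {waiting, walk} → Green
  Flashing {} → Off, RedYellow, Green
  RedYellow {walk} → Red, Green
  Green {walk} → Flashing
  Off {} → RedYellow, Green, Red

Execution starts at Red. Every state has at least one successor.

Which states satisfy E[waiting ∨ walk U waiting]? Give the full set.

States satisfying waiting ∨ walk: {Red, RedYellow, Green}.
States satisfying waiting: {Red}.
States satisfying E[waiting ∨ walk U waiting]: {Red, RedYellow}.

{Red, RedYellow}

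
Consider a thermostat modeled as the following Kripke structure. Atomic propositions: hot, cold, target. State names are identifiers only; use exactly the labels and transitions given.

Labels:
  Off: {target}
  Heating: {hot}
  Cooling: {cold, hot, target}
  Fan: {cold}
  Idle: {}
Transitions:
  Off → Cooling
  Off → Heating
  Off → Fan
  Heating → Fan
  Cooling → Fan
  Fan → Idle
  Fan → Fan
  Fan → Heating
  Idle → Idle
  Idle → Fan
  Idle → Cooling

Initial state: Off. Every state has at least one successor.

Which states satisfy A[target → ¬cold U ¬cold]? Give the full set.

{Off, Heating, Idle}

States satisfying target → ¬cold: {Off, Heating, Fan, Idle}.
States satisfying ¬cold: {Off, Heating, Idle}.
States satisfying A[target → ¬cold U ¬cold]: {Off, Heating, Idle}.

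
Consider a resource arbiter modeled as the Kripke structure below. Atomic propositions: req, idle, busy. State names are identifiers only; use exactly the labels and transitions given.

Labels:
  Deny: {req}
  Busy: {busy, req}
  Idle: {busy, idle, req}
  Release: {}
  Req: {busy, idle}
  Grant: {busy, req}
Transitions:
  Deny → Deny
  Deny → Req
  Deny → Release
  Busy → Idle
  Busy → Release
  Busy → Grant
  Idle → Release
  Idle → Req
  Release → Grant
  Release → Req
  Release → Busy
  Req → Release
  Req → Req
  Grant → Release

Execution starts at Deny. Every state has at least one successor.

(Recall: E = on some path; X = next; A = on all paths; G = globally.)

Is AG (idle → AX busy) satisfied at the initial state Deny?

States satisfying idle → AX busy: {Deny, Busy, Release, Grant}.
States satisfying AG (idle → AX busy): ∅.
Idle is reachable from Deny and violates idle → AX busy, so AG fails at Deny.
Deny ∉ Sat(AG (idle → AX busy)).

Does not hold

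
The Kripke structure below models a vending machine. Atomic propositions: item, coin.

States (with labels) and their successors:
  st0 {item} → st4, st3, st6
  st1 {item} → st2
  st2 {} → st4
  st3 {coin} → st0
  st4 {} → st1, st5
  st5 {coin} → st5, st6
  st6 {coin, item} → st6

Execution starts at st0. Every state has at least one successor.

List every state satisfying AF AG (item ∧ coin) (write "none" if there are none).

{st6}

States satisfying AG (item ∧ coin): {st6}.
States satisfying AF AG (item ∧ coin): {st6}.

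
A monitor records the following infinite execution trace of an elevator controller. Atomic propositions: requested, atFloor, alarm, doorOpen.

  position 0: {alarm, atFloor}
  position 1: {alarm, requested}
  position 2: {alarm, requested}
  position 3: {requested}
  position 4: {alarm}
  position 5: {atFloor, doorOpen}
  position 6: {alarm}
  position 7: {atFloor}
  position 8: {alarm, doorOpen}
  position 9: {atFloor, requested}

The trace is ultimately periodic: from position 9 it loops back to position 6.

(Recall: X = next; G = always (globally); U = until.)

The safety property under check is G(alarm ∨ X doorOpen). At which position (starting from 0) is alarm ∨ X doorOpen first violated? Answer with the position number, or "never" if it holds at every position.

Check alarm ∨ X doorOpen at each position in order: 0 ✓, 1 ✓, 2 ✓.
At position 3 the labels are {requested} and the next position 4 has {alarm}, so alarm ∨ X doorOpen is false there. This is the first violation.

3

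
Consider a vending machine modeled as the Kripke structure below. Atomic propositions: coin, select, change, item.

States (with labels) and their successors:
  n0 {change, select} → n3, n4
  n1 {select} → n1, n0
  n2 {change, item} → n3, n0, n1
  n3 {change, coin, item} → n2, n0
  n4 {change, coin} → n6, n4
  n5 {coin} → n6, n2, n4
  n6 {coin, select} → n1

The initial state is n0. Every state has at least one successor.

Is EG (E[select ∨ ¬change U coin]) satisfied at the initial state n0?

States satisfying E[select ∨ ¬change U coin]: {n0, n1, n3, n4, n5, n6}.
States satisfying EG (E[select ∨ ¬change U coin]): {n0, n1, n3, n4, n5, n6}.
n0 ∈ Sat(EG (E[select ∨ ¬change U coin])).

Holds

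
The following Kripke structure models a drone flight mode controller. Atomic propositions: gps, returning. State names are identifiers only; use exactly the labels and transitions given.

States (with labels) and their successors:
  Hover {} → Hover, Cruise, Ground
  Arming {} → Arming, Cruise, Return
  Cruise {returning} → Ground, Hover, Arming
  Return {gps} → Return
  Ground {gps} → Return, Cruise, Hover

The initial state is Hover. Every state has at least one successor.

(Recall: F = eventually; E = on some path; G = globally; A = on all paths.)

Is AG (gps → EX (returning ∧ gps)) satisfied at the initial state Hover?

States satisfying gps → EX (returning ∧ gps): {Hover, Arming, Cruise}.
States satisfying AG (gps → EX (returning ∧ gps)): ∅.
Ground is reachable from Hover and violates gps → EX (returning ∧ gps), so AG fails at Hover.
Hover ∉ Sat(AG (gps → EX (returning ∧ gps))).

No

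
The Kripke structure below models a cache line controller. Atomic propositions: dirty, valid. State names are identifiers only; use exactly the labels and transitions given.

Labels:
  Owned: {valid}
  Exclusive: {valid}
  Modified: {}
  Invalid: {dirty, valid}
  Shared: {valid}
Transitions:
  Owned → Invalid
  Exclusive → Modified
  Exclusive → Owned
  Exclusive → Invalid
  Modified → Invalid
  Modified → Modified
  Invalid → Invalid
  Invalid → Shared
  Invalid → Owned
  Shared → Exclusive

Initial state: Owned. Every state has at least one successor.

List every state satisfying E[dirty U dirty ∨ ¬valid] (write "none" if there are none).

{Modified, Invalid}

States satisfying dirty: {Invalid}.
States satisfying dirty ∨ ¬valid: {Modified, Invalid}.
States satisfying E[dirty U dirty ∨ ¬valid]: {Modified, Invalid}.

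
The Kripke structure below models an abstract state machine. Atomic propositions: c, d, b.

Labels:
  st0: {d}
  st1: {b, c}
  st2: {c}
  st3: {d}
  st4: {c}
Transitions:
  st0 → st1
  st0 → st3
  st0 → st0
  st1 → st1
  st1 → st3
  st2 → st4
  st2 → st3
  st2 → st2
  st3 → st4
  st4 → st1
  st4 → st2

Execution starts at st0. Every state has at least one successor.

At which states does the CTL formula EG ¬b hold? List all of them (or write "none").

States satisfying ¬b: {st0, st2, st3, st4}.
States satisfying EG ¬b: {st0, st2, st3, st4}.

{st0, st2, st3, st4}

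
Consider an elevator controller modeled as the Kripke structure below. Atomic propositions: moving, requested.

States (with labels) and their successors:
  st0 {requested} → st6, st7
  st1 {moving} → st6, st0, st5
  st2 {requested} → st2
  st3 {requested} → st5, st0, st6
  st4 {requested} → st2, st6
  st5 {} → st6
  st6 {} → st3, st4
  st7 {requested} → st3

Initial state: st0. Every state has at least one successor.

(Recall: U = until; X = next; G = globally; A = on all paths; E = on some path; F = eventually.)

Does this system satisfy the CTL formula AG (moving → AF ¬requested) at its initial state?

States satisfying moving → AF ¬requested: {st0, st1, st2, st3, st4, st5, st6, st7}.
States satisfying AG (moving → AF ¬requested): {st0, st1, st2, st3, st4, st5, st6, st7}.
Every state reachable from st0 satisfies moving → AF ¬requested.
st0 ∈ Sat(AG (moving → AF ¬requested)).

Yes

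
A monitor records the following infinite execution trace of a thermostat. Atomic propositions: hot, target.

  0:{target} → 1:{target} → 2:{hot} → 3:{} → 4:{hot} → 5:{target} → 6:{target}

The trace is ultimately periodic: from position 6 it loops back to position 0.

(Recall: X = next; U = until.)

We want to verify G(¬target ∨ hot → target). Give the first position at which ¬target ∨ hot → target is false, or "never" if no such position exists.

Check ¬target ∨ hot → target at each position in order: 0 ✓, 1 ✓.
At position 2 the labels are {hot}, so ¬target ∨ hot → target is false there. This is the first violation.

2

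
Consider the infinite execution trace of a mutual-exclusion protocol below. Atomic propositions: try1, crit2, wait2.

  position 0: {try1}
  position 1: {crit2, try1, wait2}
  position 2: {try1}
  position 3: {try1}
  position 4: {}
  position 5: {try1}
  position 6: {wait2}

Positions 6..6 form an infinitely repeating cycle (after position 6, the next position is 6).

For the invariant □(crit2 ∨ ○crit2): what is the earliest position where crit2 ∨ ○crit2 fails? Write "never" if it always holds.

Check crit2 ∨ ○crit2 at each position in order: 0 ✓, 1 ✓.
At position 2 the labels are {try1} and the next position 3 has {try1}, so crit2 ∨ ○crit2 is false there. This is the first violation.

2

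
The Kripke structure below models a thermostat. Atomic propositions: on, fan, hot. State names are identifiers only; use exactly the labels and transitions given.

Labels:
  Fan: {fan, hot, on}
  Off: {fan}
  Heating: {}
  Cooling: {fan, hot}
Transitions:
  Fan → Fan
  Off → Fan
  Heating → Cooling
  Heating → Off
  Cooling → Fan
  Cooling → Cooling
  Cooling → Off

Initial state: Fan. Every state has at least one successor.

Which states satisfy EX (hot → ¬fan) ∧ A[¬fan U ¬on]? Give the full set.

{Heating, Cooling}

States satisfying hot → ¬fan: {Off, Heating}.
States satisfying EX (hot → ¬fan): {Heating, Cooling}.
States satisfying ¬fan: {Heating}.
States satisfying ¬on: {Off, Heating, Cooling}.
States satisfying A[¬fan U ¬on]: {Off, Heating, Cooling}.
States satisfying EX (hot → ¬fan) ∧ A[¬fan U ¬on]: {Heating, Cooling}.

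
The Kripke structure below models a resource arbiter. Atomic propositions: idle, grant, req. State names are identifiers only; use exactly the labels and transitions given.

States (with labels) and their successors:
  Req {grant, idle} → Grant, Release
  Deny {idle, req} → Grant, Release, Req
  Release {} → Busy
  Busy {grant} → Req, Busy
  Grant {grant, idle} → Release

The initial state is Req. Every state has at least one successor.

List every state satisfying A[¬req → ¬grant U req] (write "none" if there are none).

{Deny}

States satisfying ¬req → ¬grant: {Deny, Release}.
States satisfying req: {Deny}.
States satisfying A[¬req → ¬grant U req]: {Deny}.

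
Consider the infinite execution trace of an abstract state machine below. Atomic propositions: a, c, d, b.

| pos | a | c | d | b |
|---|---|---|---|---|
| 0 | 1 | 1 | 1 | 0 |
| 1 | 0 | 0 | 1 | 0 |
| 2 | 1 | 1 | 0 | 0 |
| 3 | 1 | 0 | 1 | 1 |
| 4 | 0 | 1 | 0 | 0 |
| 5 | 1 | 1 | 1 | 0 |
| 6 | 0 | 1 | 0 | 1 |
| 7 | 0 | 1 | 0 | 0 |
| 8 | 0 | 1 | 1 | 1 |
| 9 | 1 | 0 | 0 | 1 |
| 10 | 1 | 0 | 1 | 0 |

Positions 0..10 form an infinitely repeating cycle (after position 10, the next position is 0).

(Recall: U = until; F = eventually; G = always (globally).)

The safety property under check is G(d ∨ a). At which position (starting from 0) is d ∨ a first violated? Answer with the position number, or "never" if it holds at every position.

4

Check d ∨ a at each position in order: 0 ✓, 1 ✓, 2 ✓, 3 ✓.
At position 4 the labels are {c}, so d ∨ a is false there. This is the first violation.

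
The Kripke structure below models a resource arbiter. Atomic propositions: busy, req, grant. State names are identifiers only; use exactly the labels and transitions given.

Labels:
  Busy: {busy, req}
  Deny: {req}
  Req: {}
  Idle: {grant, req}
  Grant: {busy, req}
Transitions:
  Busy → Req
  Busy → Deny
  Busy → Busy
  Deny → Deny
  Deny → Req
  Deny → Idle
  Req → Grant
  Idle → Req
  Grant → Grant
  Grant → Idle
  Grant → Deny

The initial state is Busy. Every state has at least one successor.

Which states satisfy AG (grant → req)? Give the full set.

{Busy, Deny, Req, Idle, Grant}

States satisfying grant → req: {Busy, Deny, Req, Idle, Grant}.
States satisfying AG (grant → req): {Busy, Deny, Req, Idle, Grant}.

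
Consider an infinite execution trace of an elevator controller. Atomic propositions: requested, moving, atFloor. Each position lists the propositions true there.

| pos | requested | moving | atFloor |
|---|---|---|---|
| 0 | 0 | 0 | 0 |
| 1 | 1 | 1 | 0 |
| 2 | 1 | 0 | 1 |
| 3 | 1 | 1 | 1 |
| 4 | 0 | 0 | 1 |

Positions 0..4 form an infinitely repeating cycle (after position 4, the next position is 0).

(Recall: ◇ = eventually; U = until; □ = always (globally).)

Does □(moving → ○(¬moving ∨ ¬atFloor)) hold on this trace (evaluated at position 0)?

moving → ○(¬moving ∨ ¬atFloor) holds at every position 0..4, and those are all positions ever visited, so □(moving → ○(¬moving ∨ ¬atFloor)) holds.
Positions where moving holds: 1, 3.
Check ○(¬moving ∨ ¬atFloor) at each: 1→ok, 3→ok.

Yes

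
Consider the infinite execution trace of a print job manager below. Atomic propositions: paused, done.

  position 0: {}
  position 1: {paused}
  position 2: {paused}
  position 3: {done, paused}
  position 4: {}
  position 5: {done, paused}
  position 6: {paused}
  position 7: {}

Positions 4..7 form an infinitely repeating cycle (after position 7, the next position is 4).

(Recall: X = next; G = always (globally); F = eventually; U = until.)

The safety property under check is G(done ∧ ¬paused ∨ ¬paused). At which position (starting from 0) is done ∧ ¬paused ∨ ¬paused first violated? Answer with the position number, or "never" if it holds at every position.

1

Check done ∧ ¬paused ∨ ¬paused at each position in order: 0 ✓.
At position 1 the labels are {paused}, so done ∧ ¬paused ∨ ¬paused is false there. This is the first violation.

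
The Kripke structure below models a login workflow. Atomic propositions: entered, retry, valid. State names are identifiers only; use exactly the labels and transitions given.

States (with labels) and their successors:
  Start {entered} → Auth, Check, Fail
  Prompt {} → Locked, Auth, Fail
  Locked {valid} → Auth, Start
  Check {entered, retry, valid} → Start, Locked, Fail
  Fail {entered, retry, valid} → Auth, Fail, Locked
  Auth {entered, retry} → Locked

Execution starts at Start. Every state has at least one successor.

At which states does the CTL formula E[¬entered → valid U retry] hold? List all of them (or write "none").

States satisfying ¬entered → valid: {Start, Locked, Check, Fail, Auth}.
States satisfying retry: {Check, Fail, Auth}.
States satisfying E[¬entered → valid U retry]: {Start, Locked, Check, Fail, Auth}.

{Start, Locked, Check, Fail, Auth}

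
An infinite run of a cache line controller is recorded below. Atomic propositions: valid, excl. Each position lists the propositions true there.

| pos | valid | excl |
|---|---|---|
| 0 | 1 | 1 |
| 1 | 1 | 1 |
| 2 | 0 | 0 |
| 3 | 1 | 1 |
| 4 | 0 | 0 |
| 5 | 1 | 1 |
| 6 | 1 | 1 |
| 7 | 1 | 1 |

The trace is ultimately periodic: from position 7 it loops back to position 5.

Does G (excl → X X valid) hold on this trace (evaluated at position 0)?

No

excl → X X valid must hold at every position from 0 onward. It fails at position 0, so G (excl → X X valid) is false.
Positions where excl holds: 0, 1, 3, 5, 6, 7.
Check X X valid at each: 0→fails, 1→ok, 3→ok, 5→ok, 6→ok, 7→ok.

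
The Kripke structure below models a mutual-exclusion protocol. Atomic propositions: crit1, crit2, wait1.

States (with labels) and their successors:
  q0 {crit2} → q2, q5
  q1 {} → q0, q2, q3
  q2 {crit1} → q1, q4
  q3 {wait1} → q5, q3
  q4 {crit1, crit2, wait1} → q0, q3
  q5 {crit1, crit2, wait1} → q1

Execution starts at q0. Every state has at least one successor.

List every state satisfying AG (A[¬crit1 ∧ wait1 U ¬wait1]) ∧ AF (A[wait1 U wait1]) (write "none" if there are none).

none

States satisfying A[¬crit1 ∧ wait1 U ¬wait1]: {q0, q1, q2}.
States satisfying AG (A[¬crit1 ∧ wait1 U ¬wait1]): ∅.
States satisfying A[wait1 U wait1]: {q3, q4, q5}.
States satisfying AF (A[wait1 U wait1]): {q3, q4, q5}.
States satisfying AG (A[¬crit1 ∧ wait1 U ¬wait1]) ∧ AF (A[wait1 U wait1]): ∅.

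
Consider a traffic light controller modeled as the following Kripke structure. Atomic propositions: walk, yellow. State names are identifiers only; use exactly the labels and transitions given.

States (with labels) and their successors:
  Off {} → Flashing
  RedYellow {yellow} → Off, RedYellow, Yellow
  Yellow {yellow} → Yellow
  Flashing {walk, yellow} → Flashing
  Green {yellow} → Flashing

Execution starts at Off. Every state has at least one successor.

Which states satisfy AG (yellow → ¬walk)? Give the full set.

States satisfying yellow → ¬walk: {Off, RedYellow, Yellow, Green}.
States satisfying AG (yellow → ¬walk): {Yellow}.

{Yellow}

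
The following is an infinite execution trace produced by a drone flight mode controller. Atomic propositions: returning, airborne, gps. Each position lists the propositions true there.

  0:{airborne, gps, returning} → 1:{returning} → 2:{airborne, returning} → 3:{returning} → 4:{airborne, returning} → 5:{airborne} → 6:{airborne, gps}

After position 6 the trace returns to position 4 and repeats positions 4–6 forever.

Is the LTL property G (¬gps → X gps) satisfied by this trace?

No

¬gps → X gps must hold at every position from 0 onward. It fails at position 1, so G (¬gps → X gps) is false.
Positions where ¬gps holds: 1, 2, 3, 4, 5.
Check X gps at each: 1→fails, 2→fails, 3→fails, 4→fails, 5→ok.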